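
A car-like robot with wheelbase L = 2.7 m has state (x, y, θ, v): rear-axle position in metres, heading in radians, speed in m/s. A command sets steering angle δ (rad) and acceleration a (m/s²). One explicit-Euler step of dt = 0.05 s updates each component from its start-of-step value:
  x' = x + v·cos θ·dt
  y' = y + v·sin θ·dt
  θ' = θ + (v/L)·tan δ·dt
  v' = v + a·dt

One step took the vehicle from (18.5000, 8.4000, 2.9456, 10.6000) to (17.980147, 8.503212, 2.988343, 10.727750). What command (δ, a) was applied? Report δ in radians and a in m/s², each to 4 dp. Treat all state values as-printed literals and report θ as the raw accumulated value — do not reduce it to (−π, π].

δ = 0.2144, a = 2.5550

a = (v'−v)/dt = (0.127750)/0.05 = 2.5550
Δθ = θ'−θ = 0.042743;  (v·dt/L) = 10.6000·0.05/2.7 = 0.196296
tan δ = Δθ·L/(v·dt) = 0.217747  →  δ = 0.2144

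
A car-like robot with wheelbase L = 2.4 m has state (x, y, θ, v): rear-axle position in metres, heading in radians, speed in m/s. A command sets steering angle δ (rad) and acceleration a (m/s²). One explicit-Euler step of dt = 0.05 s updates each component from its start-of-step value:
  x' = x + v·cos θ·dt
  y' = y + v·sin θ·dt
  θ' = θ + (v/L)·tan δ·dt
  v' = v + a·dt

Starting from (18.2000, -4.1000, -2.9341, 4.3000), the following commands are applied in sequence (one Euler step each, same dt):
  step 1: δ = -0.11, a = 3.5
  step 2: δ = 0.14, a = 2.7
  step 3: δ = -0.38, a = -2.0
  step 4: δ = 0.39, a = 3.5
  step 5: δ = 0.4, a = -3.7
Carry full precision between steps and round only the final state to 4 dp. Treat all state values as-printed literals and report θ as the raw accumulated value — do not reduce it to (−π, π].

(17.0936, -4.3242, -2.8893, 4.5000)

after step 1 (δ=-0.11, a=3.5): (17.989612, -4.144292, -2.943994, 4.475000)
after step 2 (δ=0.14, a=2.7): (17.770216, -4.188217, -2.930856, 4.610000)
after step 3 (δ=-0.38, a=-2.0): (17.544815, -4.236433, -2.969216, 4.510000)
after step 4 (δ=0.39, a=3.5): (17.322657, -4.275112, -2.930594, 4.685000)
after step 5 (δ=0.4, a=-3.7): (17.093602, -4.324172, -2.889328, 4.500000)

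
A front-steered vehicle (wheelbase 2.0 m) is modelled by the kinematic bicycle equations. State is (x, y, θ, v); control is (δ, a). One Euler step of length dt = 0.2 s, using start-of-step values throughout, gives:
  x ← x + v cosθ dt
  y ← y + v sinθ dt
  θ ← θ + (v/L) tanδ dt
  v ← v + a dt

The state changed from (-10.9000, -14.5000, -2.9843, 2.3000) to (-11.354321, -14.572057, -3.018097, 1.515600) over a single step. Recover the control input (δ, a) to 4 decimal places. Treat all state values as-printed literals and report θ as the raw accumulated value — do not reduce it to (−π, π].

a = (v'−v)/dt = (-0.784400)/0.2 = -3.9220
Δθ = θ'−θ = -0.033797;  (v·dt/L) = 2.3000·0.2/2.0 = 0.230000
tan δ = Δθ·L/(v·dt) = -0.146943  →  δ = -0.1459

δ = -0.1459, a = -3.9220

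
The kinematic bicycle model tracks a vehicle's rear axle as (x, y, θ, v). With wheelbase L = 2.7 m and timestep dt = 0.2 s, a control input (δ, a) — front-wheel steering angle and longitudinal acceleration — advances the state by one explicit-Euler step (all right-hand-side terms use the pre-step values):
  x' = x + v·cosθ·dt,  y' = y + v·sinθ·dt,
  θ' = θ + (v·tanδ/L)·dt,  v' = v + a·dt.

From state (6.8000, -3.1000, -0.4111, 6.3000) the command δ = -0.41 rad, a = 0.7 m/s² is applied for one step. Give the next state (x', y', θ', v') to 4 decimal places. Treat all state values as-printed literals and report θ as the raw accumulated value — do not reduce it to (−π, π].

(7.9550, -3.6035, -0.6139, 6.4400)

x' = 6.8000 + 6.3000·cos(-0.4111)·0.2 = 7.9550
y' = -3.1000 + 6.3000·sin(-0.4111)·0.2 = -3.6035
θ' = -0.4111 + (6.3000/2.7)·tan(-0.41)·0.2 = -0.6139
v' = 6.3000 + 0.7000·0.2 = 6.4400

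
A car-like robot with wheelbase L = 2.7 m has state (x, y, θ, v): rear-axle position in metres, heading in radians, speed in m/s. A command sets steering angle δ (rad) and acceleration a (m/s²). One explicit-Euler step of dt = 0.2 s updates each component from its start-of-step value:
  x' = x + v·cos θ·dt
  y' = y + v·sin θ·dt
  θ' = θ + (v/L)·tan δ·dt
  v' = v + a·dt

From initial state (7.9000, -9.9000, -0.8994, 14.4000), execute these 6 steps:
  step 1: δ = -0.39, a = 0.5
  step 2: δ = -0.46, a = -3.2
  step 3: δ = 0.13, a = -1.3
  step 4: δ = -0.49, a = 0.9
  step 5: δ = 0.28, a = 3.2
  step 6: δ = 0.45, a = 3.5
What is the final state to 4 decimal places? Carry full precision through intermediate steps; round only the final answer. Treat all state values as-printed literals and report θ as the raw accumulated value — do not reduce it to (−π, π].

after step 1 (δ=-0.39, a=0.5): (9.691590, -12.154907, -1.337859, 14.500000)
after step 2 (δ=-0.46, a=-3.2): (10.361017, -14.976585, -1.870007, 13.860000)
after step 3 (δ=0.13, a=-1.3): (9.543925, -17.625423, -1.735784, 13.600000)
after step 4 (δ=-0.49, a=0.9): (9.097193, -20.308487, -2.273123, 13.780000)
after step 5 (δ=0.28, a=3.2): (7.316830, -22.412256, -1.979604, 14.420000)
after step 6 (δ=0.45, a=3.5): (6.170394, -25.058601, -1.463630, 15.120000)

(6.1704, -25.0586, -1.4636, 15.1200)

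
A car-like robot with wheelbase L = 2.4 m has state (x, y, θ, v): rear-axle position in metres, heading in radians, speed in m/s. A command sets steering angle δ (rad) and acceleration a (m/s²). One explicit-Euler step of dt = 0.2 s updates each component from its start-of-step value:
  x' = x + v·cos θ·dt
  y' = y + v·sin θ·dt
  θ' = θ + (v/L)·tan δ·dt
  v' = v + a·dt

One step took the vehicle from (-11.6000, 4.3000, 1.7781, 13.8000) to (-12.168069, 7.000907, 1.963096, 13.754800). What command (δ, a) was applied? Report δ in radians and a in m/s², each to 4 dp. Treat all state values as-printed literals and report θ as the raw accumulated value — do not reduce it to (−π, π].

δ = 0.1595, a = -0.2260

a = (v'−v)/dt = (-0.045200)/0.2 = -0.2260
Δθ = θ'−θ = 0.184996;  (v·dt/L) = 13.8000·0.2/2.4 = 1.150000
tan δ = Δθ·L/(v·dt) = 0.160866  →  δ = 0.1595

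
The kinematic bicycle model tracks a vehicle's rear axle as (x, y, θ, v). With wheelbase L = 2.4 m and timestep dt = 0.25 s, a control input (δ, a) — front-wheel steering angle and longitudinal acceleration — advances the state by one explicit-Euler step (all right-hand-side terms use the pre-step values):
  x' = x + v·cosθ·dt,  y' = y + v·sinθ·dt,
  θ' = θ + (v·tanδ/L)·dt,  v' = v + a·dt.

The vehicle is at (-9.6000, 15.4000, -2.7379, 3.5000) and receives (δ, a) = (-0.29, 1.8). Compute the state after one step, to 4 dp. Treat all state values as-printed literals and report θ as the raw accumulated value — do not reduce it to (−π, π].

x' = -9.6000 + 3.5000·cos(-2.7379)·0.25 = -10.4047
y' = 15.4000 + 3.5000·sin(-2.7379)·0.25 = 15.0563
θ' = -2.7379 + (3.5000/2.4)·tan(-0.29)·0.25 = -2.8467
v' = 3.5000 + 1.8000·0.25 = 3.9500

(-10.4047, 15.0563, -2.8467, 3.9500)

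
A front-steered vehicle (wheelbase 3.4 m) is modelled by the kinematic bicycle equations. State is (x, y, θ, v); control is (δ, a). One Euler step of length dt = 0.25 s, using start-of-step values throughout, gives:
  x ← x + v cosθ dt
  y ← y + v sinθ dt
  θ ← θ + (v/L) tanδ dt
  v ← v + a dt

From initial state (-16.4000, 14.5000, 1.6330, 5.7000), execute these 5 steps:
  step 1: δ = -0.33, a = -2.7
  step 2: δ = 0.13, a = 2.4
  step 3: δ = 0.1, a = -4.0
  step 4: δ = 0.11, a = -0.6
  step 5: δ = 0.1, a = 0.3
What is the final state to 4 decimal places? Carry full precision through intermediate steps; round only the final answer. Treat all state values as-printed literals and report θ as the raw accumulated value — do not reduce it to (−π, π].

(-16.4013, 20.8536, 1.6498, 4.5500)

after step 1 (δ=-0.33, a=-2.7): (-16.488583, 15.922244, 1.489442, 5.025000)
after step 2 (δ=0.13, a=2.4): (-16.386494, 17.174339, 1.537747, 5.625000)
after step 3 (δ=0.1, a=-4.0): (-16.340027, 18.579821, 1.579246, 4.625000)
after step 4 (δ=0.11, a=-0.6): (-16.349797, 19.736030, 1.616806, 4.475000)
after step 5 (δ=0.1, a=0.3): (-16.401252, 20.853596, 1.649820, 4.550000)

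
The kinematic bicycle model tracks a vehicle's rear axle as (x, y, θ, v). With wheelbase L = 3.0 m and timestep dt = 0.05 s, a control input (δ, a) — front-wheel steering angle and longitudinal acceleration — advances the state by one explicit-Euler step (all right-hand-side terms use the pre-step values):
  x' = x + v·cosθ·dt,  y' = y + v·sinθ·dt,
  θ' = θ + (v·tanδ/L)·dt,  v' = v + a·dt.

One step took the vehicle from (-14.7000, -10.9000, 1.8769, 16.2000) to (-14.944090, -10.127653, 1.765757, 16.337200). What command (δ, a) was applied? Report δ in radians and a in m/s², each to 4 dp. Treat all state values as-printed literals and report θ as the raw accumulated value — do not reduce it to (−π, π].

δ = -0.3905, a = 2.7440

a = (v'−v)/dt = (0.137200)/0.05 = 2.7440
Δθ = θ'−θ = -0.111143;  (v·dt/L) = 16.2000·0.05/3.0 = 0.270000
tan δ = Δθ·L/(v·dt) = -0.411641  →  δ = -0.3905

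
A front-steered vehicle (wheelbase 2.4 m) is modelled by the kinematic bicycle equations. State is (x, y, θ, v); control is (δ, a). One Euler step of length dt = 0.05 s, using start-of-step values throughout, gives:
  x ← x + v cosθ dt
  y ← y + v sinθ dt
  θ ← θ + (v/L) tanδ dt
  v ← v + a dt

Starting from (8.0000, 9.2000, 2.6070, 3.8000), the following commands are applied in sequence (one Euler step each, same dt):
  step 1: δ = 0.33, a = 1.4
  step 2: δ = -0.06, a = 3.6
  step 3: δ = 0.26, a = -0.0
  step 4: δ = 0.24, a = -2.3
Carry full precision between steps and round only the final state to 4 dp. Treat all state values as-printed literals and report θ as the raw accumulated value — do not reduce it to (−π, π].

after step 1 (δ=0.33, a=1.4): (7.836510, 9.296803, 2.634117, 3.870000)
after step 2 (δ=-0.06, a=3.6): (7.667396, 9.390839, 2.629273, 4.050000)
after step 3 (δ=0.26, a=-0.0): (7.490895, 9.490105, 2.651719, 4.050000)
after step 4 (δ=0.24, a=-2.3): (7.312210, 9.585384, 2.672367, 3.935000)

(7.3122, 9.5854, 2.6724, 3.9350)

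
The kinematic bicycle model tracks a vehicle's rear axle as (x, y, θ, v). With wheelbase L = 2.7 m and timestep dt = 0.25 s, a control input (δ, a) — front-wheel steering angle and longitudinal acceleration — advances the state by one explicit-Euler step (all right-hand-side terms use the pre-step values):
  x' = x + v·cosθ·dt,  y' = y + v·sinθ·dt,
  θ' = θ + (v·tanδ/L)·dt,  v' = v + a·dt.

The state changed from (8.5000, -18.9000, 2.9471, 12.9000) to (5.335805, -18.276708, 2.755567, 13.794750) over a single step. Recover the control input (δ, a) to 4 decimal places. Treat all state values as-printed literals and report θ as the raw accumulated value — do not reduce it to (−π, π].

a = (v'−v)/dt = (0.894750)/0.25 = 3.5790
Δθ = θ'−θ = -0.191533;  (v·dt/L) = 12.9000·0.25/2.7 = 1.194444
tan δ = Δθ·L/(v·dt) = -0.160353  →  δ = -0.1590

δ = -0.1590, a = 3.5790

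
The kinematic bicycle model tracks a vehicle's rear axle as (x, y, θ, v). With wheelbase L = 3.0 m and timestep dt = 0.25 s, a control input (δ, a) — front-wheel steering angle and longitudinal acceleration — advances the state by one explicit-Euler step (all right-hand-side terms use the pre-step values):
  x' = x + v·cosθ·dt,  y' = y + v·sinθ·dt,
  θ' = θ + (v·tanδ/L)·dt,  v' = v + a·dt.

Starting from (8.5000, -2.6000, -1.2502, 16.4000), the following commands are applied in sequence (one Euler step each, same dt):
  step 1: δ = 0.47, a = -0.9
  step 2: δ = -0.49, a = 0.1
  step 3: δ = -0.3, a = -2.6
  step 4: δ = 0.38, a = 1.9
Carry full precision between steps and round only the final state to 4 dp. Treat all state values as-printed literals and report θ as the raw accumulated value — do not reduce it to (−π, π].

(13.9354, -16.3581, -1.1750, 16.0250)

after step 1 (δ=0.47, a=-0.9): (9.792043, -6.491095, -0.555980, 16.175000)
after step 2 (δ=-0.49, a=0.1): (13.226739, -8.625289, -1.274943, 16.200000)
after step 3 (δ=-0.3, a=-2.6): (14.407542, -12.499331, -1.692547, 15.550000)
after step 4 (δ=0.38, a=1.9): (13.935406, -16.358054, -1.174974, 16.025000)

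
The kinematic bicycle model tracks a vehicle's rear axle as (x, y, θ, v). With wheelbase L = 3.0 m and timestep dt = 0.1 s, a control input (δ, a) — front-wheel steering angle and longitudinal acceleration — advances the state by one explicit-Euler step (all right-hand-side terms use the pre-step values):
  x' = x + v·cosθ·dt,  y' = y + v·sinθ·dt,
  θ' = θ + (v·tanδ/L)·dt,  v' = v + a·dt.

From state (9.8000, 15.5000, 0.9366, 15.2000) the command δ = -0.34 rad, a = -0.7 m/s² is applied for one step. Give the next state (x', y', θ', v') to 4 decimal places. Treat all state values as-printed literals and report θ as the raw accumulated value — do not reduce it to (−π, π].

x' = 9.8000 + 15.2000·cos(0.9366)·0.1 = 10.7006
y' = 15.5000 + 15.2000·sin(0.9366)·0.1 = 16.7244
θ' = 0.9366 + (15.2000/3.0)·tan(-0.34)·0.1 = 0.7574
v' = 15.2000 − 0.7000·0.1 = 15.1300

(10.7006, 16.7244, 0.7574, 15.1300)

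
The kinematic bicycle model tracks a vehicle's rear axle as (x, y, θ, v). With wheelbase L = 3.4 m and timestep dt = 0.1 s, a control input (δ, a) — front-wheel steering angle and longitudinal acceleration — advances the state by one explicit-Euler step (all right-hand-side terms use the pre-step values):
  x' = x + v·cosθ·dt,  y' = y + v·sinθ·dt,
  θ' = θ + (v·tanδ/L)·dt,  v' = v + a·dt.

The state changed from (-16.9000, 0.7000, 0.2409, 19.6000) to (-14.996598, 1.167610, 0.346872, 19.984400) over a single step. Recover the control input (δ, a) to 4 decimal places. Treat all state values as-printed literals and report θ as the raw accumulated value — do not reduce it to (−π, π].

δ = 0.1818, a = 3.8440

a = (v'−v)/dt = (0.384400)/0.1 = 3.8440
Δθ = θ'−θ = 0.105972;  (v·dt/L) = 19.6000·0.1/3.4 = 0.576471
tan δ = Δθ·L/(v·dt) = 0.183829  →  δ = 0.1818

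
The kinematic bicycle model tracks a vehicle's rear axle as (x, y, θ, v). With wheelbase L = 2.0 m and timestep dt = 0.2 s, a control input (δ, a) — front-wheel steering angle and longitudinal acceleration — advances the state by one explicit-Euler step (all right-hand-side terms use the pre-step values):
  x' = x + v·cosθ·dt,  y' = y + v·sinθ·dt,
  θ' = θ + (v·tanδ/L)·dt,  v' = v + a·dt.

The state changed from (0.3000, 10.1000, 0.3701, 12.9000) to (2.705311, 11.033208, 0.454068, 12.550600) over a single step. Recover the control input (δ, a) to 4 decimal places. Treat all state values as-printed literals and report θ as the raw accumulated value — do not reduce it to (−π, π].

δ = 0.0650, a = -1.7470

a = (v'−v)/dt = (-0.349400)/0.2 = -1.7470
Δθ = θ'−θ = 0.083968;  (v·dt/L) = 12.9000·0.2/2.0 = 1.290000
tan δ = Δθ·L/(v·dt) = 0.065091  →  δ = 0.0650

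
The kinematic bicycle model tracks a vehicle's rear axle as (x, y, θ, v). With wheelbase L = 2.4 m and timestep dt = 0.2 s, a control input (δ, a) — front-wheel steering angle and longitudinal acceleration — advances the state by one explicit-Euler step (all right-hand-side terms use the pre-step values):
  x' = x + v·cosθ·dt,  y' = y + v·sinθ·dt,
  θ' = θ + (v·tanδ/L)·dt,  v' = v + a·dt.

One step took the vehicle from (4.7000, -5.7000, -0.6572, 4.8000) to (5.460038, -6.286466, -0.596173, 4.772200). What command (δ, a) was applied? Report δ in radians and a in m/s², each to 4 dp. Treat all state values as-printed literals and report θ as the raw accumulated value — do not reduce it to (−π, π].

δ = 0.1514, a = -0.1390

a = (v'−v)/dt = (-0.027800)/0.2 = -0.1390
Δθ = θ'−θ = 0.061027;  (v·dt/L) = 4.8000·0.2/2.4 = 0.400000
tan δ = Δθ·L/(v·dt) = 0.152568  →  δ = 0.1514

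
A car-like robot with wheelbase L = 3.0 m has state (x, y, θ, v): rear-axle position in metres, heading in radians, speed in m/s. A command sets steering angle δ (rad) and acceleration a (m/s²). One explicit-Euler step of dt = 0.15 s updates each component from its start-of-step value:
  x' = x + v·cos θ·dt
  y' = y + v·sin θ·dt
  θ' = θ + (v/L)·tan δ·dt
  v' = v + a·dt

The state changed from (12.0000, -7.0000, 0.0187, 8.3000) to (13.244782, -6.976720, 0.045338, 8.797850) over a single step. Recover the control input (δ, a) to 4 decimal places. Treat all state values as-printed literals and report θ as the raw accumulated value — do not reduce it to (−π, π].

a = (v'−v)/dt = (0.497850)/0.15 = 3.3190
Δθ = θ'−θ = 0.026638;  (v·dt/L) = 8.3000·0.15/3.0 = 0.415000
tan δ = Δθ·L/(v·dt) = 0.064188  →  δ = 0.0641

δ = 0.0641, a = 3.3190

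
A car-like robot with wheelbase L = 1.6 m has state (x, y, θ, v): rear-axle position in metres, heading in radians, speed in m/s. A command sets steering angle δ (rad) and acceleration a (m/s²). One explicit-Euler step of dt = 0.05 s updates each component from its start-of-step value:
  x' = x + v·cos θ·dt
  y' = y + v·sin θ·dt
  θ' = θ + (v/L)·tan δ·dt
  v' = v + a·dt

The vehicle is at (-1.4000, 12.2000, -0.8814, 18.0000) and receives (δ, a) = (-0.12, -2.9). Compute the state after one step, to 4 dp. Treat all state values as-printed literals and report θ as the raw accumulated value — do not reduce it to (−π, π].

x' = -1.4000 + 18.0000·cos(-0.8814)·0.05 = -0.8275
y' = 12.2000 + 18.0000·sin(-0.8814)·0.05 = 11.5055
θ' = -0.8814 + (18.0000/1.6)·tan(-0.12)·0.05 = -0.9492
v' = 18.0000 − 2.9000·0.05 = 17.8550

(-0.8275, 11.5055, -0.9492, 17.8550)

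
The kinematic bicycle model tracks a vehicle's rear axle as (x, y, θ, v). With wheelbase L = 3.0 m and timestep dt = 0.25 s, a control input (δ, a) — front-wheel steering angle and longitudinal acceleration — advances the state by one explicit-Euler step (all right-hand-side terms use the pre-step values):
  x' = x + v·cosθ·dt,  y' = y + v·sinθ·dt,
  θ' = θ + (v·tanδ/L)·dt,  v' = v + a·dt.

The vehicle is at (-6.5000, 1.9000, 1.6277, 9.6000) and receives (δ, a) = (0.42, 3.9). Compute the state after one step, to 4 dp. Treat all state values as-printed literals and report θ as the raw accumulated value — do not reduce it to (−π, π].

(-6.6365, 4.2961, 1.9850, 10.5750)

x' = -6.5000 + 9.6000·cos(1.6277)·0.25 = -6.6365
y' = 1.9000 + 9.6000·sin(1.6277)·0.25 = 4.2961
θ' = 1.6277 + (9.6000/3.0)·tan(0.42)·0.25 = 1.9850
v' = 9.6000 + 3.9000·0.25 = 10.5750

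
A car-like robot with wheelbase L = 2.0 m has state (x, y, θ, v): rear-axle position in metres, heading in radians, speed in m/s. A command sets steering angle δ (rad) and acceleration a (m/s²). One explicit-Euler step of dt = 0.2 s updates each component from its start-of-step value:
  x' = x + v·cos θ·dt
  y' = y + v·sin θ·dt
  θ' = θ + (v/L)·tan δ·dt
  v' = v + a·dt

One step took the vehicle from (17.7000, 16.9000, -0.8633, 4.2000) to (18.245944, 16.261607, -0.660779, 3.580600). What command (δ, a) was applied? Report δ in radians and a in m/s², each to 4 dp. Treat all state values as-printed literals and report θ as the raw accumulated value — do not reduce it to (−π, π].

δ = 0.4493, a = -3.0970

a = (v'−v)/dt = (-0.619400)/0.2 = -3.0970
Δθ = θ'−θ = 0.202521;  (v·dt/L) = 4.2000·0.2/2.0 = 0.420000
tan δ = Δθ·L/(v·dt) = 0.482193  →  δ = 0.4493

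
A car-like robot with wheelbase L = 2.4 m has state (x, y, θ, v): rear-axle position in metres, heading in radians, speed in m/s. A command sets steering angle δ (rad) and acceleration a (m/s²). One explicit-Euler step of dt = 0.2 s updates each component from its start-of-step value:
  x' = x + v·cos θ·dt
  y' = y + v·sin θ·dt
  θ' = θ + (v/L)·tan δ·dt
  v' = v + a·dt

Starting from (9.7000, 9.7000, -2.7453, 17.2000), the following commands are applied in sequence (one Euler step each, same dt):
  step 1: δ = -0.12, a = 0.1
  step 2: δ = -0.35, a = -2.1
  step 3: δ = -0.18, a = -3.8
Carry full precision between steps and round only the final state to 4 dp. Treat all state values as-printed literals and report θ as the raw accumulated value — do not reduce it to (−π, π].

(-0.0413, 8.6030, -3.6967, 16.0400)

after step 1 (δ=-0.12, a=0.1): (6.526606, 8.372157, -2.918130, 17.220000)
after step 2 (δ=-0.35, a=-2.1): (3.168237, 7.608942, -3.441946, 16.800000)
after step 3 (δ=-0.18, a=-3.8): (-0.041342, 8.603025, -3.696704, 16.040000)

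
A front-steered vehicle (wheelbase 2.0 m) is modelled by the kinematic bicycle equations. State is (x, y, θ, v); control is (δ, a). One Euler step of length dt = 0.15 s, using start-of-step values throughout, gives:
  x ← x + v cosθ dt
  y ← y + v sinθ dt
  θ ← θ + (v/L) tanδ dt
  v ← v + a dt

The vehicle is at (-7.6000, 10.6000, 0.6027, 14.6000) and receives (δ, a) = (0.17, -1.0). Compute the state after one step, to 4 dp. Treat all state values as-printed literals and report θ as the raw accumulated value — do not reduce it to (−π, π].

(-5.7959, 11.8414, 0.7907, 14.4500)

x' = -7.6000 + 14.6000·cos(0.6027)·0.15 = -5.7959
y' = 10.6000 + 14.6000·sin(0.6027)·0.15 = 11.8414
θ' = 0.6027 + (14.6000/2.0)·tan(0.17)·0.15 = 0.7907
v' = 14.6000 − 1.0000·0.15 = 14.4500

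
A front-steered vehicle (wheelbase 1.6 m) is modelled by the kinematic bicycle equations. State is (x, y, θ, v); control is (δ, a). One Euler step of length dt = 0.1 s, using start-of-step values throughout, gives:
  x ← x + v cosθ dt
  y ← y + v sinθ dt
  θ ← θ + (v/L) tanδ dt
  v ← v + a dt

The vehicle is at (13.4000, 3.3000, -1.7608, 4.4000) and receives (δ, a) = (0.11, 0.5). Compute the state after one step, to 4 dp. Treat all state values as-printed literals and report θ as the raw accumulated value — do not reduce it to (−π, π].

x' = 13.4000 + 4.4000·cos(-1.7608)·0.1 = 13.3169
y' = 3.3000 + 4.4000·sin(-1.7608)·0.1 = 2.8679
θ' = -1.7608 + (4.4000/1.6)·tan(0.11)·0.1 = -1.7304
v' = 4.4000 + 0.5000·0.1 = 4.4500

(13.3169, 2.8679, -1.7304, 4.4500)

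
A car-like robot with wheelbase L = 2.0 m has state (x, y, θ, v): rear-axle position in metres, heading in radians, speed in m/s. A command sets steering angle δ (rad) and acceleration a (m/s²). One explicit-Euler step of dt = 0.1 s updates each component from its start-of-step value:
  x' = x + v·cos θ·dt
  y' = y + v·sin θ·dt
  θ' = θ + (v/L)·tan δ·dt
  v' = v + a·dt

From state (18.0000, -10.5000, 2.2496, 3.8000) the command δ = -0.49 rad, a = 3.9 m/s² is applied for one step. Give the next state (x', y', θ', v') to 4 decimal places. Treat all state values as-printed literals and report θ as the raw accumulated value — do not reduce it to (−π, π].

x' = 18.0000 + 3.8000·cos(2.2496)·0.1 = 17.7614
y' = -10.5000 + 3.8000·sin(2.2496)·0.1 = -10.2042
θ' = 2.2496 + (3.8000/2.0)·tan(-0.49)·0.1 = 2.1483
v' = 3.8000 + 3.9000·0.1 = 4.1900

(17.7614, -10.2042, 2.1483, 4.1900)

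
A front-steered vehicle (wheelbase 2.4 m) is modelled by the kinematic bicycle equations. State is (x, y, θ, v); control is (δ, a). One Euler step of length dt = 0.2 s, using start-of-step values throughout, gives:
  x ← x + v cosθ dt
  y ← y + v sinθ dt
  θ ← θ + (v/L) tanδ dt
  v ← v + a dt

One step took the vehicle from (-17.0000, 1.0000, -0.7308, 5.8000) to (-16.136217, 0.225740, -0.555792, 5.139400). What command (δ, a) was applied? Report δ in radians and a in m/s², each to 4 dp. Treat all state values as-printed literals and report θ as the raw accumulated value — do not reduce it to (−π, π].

a = (v'−v)/dt = (-0.660600)/0.2 = -3.3030
Δθ = θ'−θ = 0.175008;  (v·dt/L) = 5.8000·0.2/2.4 = 0.483333
tan δ = Δθ·L/(v·dt) = 0.362086  →  δ = 0.3474

δ = 0.3474, a = -3.3030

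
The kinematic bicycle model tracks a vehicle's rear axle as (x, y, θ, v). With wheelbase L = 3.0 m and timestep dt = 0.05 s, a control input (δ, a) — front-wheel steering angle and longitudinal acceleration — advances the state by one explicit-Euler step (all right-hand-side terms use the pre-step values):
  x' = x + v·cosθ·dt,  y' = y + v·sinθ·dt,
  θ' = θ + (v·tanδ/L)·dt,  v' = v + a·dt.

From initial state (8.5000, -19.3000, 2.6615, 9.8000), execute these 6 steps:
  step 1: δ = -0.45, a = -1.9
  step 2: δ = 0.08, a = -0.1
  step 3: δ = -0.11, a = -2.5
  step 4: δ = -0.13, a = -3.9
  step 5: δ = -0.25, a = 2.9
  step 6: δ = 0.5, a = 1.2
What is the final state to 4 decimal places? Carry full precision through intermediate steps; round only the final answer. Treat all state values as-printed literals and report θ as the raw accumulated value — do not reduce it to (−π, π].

after step 1 (δ=-0.45, a=-1.9): (8.065393, -19.073688, 2.582601, 9.705000)
after step 2 (δ=0.08, a=-0.1): (7.654003, -18.816345, 2.595569, 9.700000)
after step 3 (δ=-0.11, a=-2.5): (7.239524, -18.564487, 2.577713, 9.575000)
after step 4 (δ=-0.13, a=-3.9): (6.834890, -18.308610, 2.556850, 9.380000)
after step 5 (δ=-0.25, a=2.9): (6.443813, -18.049729, 2.516931, 9.525000)
after step 6 (δ=0.5, a=1.2): (6.057497, -17.771207, 2.603657, 9.585000)

(6.0575, -17.7712, 2.6037, 9.5850)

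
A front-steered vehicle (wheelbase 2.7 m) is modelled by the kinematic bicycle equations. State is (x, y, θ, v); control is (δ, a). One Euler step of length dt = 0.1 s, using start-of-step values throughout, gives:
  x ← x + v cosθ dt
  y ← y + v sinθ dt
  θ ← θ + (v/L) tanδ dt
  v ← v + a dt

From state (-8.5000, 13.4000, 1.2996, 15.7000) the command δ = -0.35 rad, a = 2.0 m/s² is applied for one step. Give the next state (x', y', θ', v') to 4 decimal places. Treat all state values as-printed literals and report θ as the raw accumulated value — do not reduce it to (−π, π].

(-8.0794, 14.9126, 1.0873, 15.9000)

x' = -8.5000 + 15.7000·cos(1.2996)·0.1 = -8.0794
y' = 13.4000 + 15.7000·sin(1.2996)·0.1 = 14.9126
θ' = 1.2996 + (15.7000/2.7)·tan(-0.35)·0.1 = 1.0873
v' = 15.7000 + 2.0000·0.1 = 15.9000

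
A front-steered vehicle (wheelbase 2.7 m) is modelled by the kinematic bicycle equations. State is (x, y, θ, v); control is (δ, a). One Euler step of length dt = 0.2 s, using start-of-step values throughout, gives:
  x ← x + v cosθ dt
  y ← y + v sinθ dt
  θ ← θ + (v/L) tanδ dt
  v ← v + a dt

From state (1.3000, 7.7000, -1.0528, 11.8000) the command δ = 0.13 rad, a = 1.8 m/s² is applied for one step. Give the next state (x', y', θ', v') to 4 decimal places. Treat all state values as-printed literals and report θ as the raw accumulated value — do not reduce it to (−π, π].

x' = 1.3000 + 11.8000·cos(-1.0528)·0.2 = 2.4685
y' = 7.7000 + 11.8000·sin(-1.0528)·0.2 = 5.6496
θ' = -1.0528 + (11.8000/2.7)·tan(0.13)·0.2 = -0.9385
v' = 11.8000 + 1.8000·0.2 = 12.1600

(2.4685, 5.6496, -0.9385, 12.1600)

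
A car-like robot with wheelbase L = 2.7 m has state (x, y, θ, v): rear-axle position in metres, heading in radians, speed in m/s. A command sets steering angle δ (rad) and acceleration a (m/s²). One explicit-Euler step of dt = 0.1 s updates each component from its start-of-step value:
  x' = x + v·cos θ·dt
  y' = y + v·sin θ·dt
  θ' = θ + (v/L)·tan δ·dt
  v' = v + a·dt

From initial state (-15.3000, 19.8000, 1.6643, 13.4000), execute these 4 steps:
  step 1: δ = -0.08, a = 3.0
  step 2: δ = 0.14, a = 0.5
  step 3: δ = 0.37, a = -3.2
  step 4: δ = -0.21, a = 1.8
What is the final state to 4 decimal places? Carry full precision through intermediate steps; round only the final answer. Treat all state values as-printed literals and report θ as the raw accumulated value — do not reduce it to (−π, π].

after step 1 (δ=-0.08, a=3.0): (-15.425112, 21.134146, 1.624511, 13.700000)
after step 2 (δ=0.14, a=0.5): (-15.498667, 22.502171, 1.696016, 13.750000)
after step 3 (δ=0.37, a=-3.2): (-15.670394, 23.866405, 1.893539, 13.430000)
after step 4 (δ=-0.21, a=1.8): (-16.096352, 25.140064, 1.787520, 13.610000)

(-16.0964, 25.1401, 1.7875, 13.6100)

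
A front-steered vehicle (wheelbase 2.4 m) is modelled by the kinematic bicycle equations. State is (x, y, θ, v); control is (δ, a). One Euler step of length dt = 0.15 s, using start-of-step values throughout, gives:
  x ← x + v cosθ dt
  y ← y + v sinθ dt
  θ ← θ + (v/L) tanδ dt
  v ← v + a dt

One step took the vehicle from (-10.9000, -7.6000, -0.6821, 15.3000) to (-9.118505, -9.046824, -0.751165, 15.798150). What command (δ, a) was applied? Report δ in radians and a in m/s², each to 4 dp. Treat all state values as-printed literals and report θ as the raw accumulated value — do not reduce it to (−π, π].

δ = -0.0721, a = 3.3210

a = (v'−v)/dt = (0.498150)/0.15 = 3.3210
Δθ = θ'−θ = -0.069065;  (v·dt/L) = 15.3000·0.15/2.4 = 0.956250
tan δ = Δθ·L/(v·dt) = -0.072225  →  δ = -0.0721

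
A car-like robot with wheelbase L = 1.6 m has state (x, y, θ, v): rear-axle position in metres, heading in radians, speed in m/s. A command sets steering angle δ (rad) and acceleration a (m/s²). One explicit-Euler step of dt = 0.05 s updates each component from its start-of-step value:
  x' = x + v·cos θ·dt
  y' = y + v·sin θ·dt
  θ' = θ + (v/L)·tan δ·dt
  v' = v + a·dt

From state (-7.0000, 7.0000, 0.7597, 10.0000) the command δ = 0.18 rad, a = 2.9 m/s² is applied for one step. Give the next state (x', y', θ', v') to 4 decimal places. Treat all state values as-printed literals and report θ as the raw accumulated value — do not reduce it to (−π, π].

(-6.6375, 7.3444, 0.8166, 10.1450)

x' = -7.0000 + 10.0000·cos(0.7597)·0.05 = -6.6375
y' = 7.0000 + 10.0000·sin(0.7597)·0.05 = 7.3444
θ' = 0.7597 + (10.0000/1.6)·tan(0.18)·0.05 = 0.8166
v' = 10.0000 + 2.9000·0.05 = 10.1450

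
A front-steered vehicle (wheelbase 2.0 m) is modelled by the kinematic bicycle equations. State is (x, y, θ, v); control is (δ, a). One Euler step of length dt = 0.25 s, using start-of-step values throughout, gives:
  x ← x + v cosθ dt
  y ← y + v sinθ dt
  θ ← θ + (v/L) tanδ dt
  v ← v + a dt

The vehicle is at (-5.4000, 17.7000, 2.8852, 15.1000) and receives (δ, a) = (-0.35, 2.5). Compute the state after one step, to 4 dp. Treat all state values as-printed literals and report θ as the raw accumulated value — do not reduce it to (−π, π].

(-9.0516, 18.6573, 2.1962, 15.7250)

x' = -5.4000 + 15.1000·cos(2.8852)·0.25 = -9.0516
y' = 17.7000 + 15.1000·sin(2.8852)·0.25 = 18.6573
θ' = 2.8852 + (15.1000/2.0)·tan(-0.35)·0.25 = 2.1962
v' = 15.1000 + 2.5000·0.25 = 15.7250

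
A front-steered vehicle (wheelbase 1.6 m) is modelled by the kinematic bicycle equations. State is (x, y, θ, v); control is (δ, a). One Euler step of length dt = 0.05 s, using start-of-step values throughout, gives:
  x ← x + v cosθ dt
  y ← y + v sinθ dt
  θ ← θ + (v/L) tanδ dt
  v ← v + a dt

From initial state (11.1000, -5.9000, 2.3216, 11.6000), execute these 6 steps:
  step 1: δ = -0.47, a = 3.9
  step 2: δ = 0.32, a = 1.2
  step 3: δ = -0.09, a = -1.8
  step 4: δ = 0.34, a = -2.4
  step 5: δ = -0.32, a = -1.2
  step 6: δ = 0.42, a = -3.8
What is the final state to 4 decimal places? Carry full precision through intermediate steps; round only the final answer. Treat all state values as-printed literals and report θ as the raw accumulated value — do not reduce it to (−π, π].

(8.8833, -3.1868, 2.3973, 11.3950)

after step 1 (δ=-0.47, a=3.9): (10.704309, -5.475938, 2.137462, 11.795000)
after step 2 (δ=0.32, a=1.2): (10.387718, -4.978369, 2.259610, 11.855000)
after step 3 (δ=-0.09, a=-1.8): (10.010953, -4.520766, 2.226178, 11.765000)
after step 4 (δ=0.34, a=-2.4): (9.652437, -4.054392, 2.356231, 11.645000)
after step 5 (δ=-0.32, a=-1.2): (9.240709, -3.642694, 2.235637, 11.585000)
after step 6 (δ=0.42, a=-3.8): (8.883350, -3.186816, 2.397310, 11.395000)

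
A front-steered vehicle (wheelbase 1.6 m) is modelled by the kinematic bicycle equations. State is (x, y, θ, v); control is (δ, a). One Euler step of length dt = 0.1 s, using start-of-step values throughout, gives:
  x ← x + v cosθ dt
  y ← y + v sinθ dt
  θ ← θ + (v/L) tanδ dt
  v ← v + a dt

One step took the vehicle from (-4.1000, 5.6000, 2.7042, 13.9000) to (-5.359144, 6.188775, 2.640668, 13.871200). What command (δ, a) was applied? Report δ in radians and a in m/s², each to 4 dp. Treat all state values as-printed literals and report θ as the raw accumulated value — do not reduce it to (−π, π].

δ = -0.0730, a = -0.2880

a = (v'−v)/dt = (-0.028800)/0.1 = -0.2880
Δθ = θ'−θ = -0.063532;  (v·dt/L) = 13.9000·0.1/1.6 = 0.868750
tan δ = Δθ·L/(v·dt) = -0.073130  →  δ = -0.0730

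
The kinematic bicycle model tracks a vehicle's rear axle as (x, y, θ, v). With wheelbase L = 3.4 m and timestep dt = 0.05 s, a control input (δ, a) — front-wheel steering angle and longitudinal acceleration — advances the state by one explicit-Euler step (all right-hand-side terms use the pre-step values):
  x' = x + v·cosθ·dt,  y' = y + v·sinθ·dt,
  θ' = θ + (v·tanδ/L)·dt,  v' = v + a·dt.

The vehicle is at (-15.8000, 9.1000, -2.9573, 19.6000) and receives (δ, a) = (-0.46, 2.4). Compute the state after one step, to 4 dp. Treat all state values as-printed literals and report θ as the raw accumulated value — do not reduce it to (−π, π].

x' = -15.8000 + 19.6000·cos(-2.9573)·0.05 = -16.7634
y' = 9.1000 + 19.6000·sin(-2.9573)·0.05 = 8.9204
θ' = -2.9573 + (19.6000/3.4)·tan(-0.46)·0.05 = -3.1001
v' = 19.6000 + 2.4000·0.05 = 19.7200

(-16.7634, 8.9204, -3.1001, 19.7200)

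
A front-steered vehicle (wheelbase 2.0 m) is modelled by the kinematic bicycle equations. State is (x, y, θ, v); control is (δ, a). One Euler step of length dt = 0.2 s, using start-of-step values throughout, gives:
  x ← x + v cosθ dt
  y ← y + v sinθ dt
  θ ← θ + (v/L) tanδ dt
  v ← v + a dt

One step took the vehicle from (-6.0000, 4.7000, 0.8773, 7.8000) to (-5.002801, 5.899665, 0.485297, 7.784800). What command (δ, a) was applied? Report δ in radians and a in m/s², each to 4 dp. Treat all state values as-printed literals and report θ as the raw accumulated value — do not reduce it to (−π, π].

δ = -0.4657, a = -0.0760

a = (v'−v)/dt = (-0.015200)/0.2 = -0.0760
Δθ = θ'−θ = -0.392003;  (v·dt/L) = 7.8000·0.2/2.0 = 0.780000
tan δ = Δθ·L/(v·dt) = -0.502568  →  δ = -0.4657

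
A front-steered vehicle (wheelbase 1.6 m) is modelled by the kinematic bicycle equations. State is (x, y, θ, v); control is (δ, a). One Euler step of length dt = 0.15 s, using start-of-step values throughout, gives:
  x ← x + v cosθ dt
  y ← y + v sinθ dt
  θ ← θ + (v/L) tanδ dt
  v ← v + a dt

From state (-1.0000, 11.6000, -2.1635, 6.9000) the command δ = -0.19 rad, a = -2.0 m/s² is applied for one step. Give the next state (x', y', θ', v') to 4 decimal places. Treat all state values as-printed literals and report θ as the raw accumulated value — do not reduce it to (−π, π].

x' = -1.0000 + 6.9000·cos(-2.1635)·0.15 = -1.5782
y' = 11.6000 + 6.9000·sin(-2.1635)·0.15 = 10.7415
θ' = -2.1635 + (6.9000/1.6)·tan(-0.19)·0.15 = -2.2879
v' = 6.9000 − 2.0000·0.15 = 6.6000

(-1.5782, 10.7415, -2.2879, 6.6000)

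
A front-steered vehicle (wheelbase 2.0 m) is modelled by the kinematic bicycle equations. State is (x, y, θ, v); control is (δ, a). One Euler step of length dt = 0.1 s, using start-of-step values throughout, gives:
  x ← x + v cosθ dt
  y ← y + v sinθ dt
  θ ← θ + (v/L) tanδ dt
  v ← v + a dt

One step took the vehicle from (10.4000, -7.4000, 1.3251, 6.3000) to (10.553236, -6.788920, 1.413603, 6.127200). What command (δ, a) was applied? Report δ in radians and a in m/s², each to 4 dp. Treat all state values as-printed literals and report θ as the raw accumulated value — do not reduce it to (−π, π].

a = (v'−v)/dt = (-0.172800)/0.1 = -1.7280
Δθ = θ'−θ = 0.088503;  (v·dt/L) = 6.3000·0.1/2.0 = 0.315000
tan δ = Δθ·L/(v·dt) = 0.280962  →  δ = 0.2739

δ = 0.2739, a = -1.7280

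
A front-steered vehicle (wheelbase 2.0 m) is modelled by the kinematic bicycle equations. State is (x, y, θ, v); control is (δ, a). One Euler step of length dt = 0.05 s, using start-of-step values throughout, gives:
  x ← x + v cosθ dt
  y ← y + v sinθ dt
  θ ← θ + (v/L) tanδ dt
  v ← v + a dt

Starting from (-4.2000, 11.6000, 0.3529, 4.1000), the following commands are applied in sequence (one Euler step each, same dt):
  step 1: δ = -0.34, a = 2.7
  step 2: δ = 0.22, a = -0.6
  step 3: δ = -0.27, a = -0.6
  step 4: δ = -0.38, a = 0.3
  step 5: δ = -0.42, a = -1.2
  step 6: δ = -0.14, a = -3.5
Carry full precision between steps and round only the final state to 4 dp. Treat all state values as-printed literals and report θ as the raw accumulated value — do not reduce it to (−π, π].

after step 1 (δ=-0.34, a=2.7): (-4.007633, 11.670852, 0.316642, 4.235000)
after step 2 (δ=0.22, a=-0.6): (-3.806410, 11.736786, 0.340318, 4.205000)
after step 3 (δ=-0.27, a=-0.6): (-3.608218, 11.806965, 0.311223, 4.175000)
after step 4 (δ=-0.38, a=0.3): (-3.409497, 11.870889, 0.269535, 4.190000)
after step 5 (δ=-0.42, a=-1.2): (-3.207561, 11.926675, 0.222756, 4.130000)
after step 6 (δ=-0.14, a=-3.5): (-3.006163, 11.972295, 0.208206, 3.955000)

(-3.0062, 11.9723, 0.2082, 3.9550)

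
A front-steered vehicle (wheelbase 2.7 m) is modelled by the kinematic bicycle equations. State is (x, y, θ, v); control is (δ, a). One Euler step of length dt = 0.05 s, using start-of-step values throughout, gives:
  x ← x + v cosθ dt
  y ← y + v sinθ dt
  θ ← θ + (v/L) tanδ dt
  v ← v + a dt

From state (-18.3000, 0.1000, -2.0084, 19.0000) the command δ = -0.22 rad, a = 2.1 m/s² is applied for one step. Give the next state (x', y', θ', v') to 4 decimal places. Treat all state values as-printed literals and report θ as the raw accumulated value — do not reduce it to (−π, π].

x' = -18.3000 + 19.0000·cos(-2.0084)·0.05 = -18.7026
y' = 0.1000 + 19.0000·sin(-2.0084)·0.05 = -0.7605
θ' = -2.0084 + (19.0000/2.7)·tan(-0.22)·0.05 = -2.0871
v' = 19.0000 + 2.1000·0.05 = 19.1050

(-18.7026, -0.7605, -2.0871, 19.1050)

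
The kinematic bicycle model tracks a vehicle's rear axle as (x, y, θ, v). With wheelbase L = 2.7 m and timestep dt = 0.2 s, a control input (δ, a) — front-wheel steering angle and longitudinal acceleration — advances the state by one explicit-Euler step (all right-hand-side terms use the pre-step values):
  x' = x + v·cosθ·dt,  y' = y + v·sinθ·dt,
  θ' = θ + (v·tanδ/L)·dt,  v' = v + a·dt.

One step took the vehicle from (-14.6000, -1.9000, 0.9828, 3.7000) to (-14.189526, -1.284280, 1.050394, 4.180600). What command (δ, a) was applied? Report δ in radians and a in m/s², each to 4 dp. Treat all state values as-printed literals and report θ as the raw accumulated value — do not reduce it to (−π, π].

a = (v'−v)/dt = (0.480600)/0.2 = 2.4030
Δθ = θ'−θ = 0.067594;  (v·dt/L) = 3.7000·0.2/2.7 = 0.274074
tan δ = Δθ·L/(v·dt) = 0.246627  →  δ = 0.2418

δ = 0.2418, a = 2.4030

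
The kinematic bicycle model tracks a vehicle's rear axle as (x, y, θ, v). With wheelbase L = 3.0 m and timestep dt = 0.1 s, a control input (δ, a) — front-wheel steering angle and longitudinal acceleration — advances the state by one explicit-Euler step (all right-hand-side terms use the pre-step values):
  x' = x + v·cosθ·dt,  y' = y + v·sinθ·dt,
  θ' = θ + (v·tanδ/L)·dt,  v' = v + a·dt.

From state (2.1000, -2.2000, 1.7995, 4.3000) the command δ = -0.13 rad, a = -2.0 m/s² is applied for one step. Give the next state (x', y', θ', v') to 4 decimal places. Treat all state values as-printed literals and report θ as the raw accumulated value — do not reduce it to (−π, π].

x' = 2.1000 + 4.3000·cos(1.7995)·0.1 = 2.0025
y' = -2.2000 + 4.3000·sin(1.7995)·0.1 = -1.7812
θ' = 1.7995 + (4.3000/3.0)·tan(-0.13)·0.1 = 1.7808
v' = 4.3000 − 2.0000·0.1 = 4.1000

(2.0025, -1.7812, 1.7808, 4.1000)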